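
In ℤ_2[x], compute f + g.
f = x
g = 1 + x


Add coefficients mod 2:
x^0: 0 + 1 = 1 (mod 2)
x^1: 1 + 1 = 0 (mod 2)
Result: 1

f + g = 1


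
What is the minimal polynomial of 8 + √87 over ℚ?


Let α = 8 + √87. Then α - 8 = √87, so (α - 8)² = 87, giving α² - 16α - 23 = 0. Degree 2 and α ∉ ℚ, so this is the minimal polynomial.

Minimal polynomial: x² - 16x - 23


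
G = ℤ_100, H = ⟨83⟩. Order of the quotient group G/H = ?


|⟨83⟩| = n / gcd(83, 100) = 100 / 1 = 100
H is normal (ℤ_100 is abelian).
|G/H| = |G| / |H| = 100 / 100 = 1

|G/H| = 1


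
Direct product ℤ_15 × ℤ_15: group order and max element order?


|ℤ_15 × ℤ_15| = 15 × 15 = 225
Max element order = lcm(15,15) = 15
Cyclic? No (gcd=15)

|ℤ_15×ℤ_15| = 225, max element order = 15


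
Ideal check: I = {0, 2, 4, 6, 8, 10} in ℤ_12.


Check ideal conditions for I = {0, 2, 4, 6, 8, 10} in ℤ_12:
(1) I is an additive subgroup? Yes
(2) For r ∈ ℤ_12 and a ∈ I: r·a ∈ I? Yes

Yes, I is an ideal of ℤ_12


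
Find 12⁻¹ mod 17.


Use the extended Euclidean algorithm to write 1 = 12·s + 17·t; then s mod 17 is the inverse.
Euclidean algorithm:
  12 = 0·17 + 12
  17 = 1·12 + 5
  12 = 2·5 + 2
  5 = 2·2 + 1
  2 = 2·1 + 0
gcd(12,17) = 1
Back-substitution gives: 12·(-7) + 17·(5) = 1
So 12⁻¹ ≡ -7 ≡ 10 (mod 17)
Check: 12 × 10 = 120 ≡ 1 (mod 17) ✓

12⁻¹ ≡ 10 (mod 17)


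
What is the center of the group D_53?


Z(G) = {g ∈ G | gx = xg for all x ∈ G}
For odd n, Z(D_n) = {e}: no nontrivial rotation commutes with all reflections

Z(D_53) = {e}


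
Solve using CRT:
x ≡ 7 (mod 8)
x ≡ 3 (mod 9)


m₁ = 8, m₂ = 9, gcd = 1, so CRT applies. M = m₁·m₂ = 72
Let M₁ = M/m₁ = 9, M₂ = M/m₂ = 8
Find y₁ ≡ M₁⁻¹ (mod m₁): 9⁻¹ ≡ 1 (mod 8)
Find y₂ ≡ M₂⁻¹ (mod m₂): 8⁻¹ ≡ 8 (mod 9)
x = a₁·M₁·y₁ + a₂·M₂·y₂ = 7·9·1 + 3·8·8 = 255
Reduce mod 72: x ≡ 39
Check: 39 mod 8 = 7 ✓, 39 mod 9 = 3 ✓

x ≡ 39 (mod 72)


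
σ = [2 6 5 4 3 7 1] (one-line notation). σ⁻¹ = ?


To find σ⁻¹, swap domain and range:
σ(1) = 2 → σ⁻¹(2) = 1
σ(2) = 6 → σ⁻¹(6) = 2
σ(3) = 5 → σ⁻¹(5) = 3
σ(4) = 4 → σ⁻¹(4) = 4
σ(5) = 3 → σ⁻¹(3) = 5
σ(6) = 7 → σ⁻¹(7) = 6
σ(7) = 1 → σ⁻¹(1) = 7

σ⁻¹ = [7 1 5 4 3 2 6]


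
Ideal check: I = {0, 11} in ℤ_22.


Check ideal conditions for I = {0, 11} in ℤ_22:
(1) I is an additive subgroup? Yes
(2) For r ∈ ℤ_22 and a ∈ I: r·a ∈ I? Yes

Yes, I is an ideal of ℤ_22


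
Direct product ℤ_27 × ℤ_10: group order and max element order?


|ℤ_27 × ℤ_10| = 27 × 10 = 270
Max element order = lcm(27,10) = 270
Cyclic? Yes (gcd=1)

|ℤ_27×ℤ_10| = 270, max element order = 270


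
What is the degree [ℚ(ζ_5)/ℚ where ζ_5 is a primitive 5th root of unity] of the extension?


[ℚ(ζ_n):ℚ] = deg Φ_n(x) = φ(n). Here φ(5) = 4

[ℚ(ζ_5)/ℚ where ζ_5 is a primitive 5th root of unity] = 4


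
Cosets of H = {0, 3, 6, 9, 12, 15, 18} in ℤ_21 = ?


H = {0, 3, 6, 9, 12, 15, 18}, |H| = 7
Number of cosets = |G|/|H| = 21/7 = 3
0 + H = {0, 3, 6, 9, 12, 15, 18}
1 + H = {1, 4, 7, 10, 13, 16, 19}
2 + H = {2, 5, 8, 11, 14, 17, 20}

Cosets: 0+H={0,3,6,9,12,15,18}; 1+H={1,4,7,10,13,16,19}; 2+H={2,5,8,11,14,17,20}


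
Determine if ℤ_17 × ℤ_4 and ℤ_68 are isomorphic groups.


Comparing ℤ_17 × ℤ_4 and ℤ_68:
gcd(17,4) = 1, so ℤ_17 × ℤ_4 ≅ ℤ_68 (CRT)

Yes, ℤ_17 × ℤ_4 ≅ ℤ_68


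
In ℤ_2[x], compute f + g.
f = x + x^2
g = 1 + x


Add coefficients mod 2:
x^0: 0 + 1 = 1 (mod 2)
x^1: 1 + 1 = 0 (mod 2)
x^2: 1 + 0 = 1 (mod 2)
Result: 1 + x^2

f + g = 1 + x^2


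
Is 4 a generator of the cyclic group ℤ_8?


g generates ℤ_n iff gcd(g, n) = 1
gcd(4, 8) = 4
Since gcd = 4 ≠ 1, ⟨4⟩ has order 2 < 8, so 4 is not a generator.

No, 4 does not generate ℤ_8


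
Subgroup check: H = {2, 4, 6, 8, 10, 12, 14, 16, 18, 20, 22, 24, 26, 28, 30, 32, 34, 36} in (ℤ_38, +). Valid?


Subgroup test for H = {2, 4, 6, 8, 10, 12, 14, 16, 18, 20, 22, 24, 26, 28, 30, 32, 34, 36} in (ℤ_38, +):
(1) 0 ∈ H? No
(2) Closure: for all a,b ∈ H, (a+b) mod 38 ∈ H? No  [counterexample: 2 + 36 = 0 ∉ H]
(3) Inverses: for all a ∈ H, -a mod 38 ∈ H? Yes

No, H is not a subgroup of ℤ_38


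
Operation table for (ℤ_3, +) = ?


Elements: {0, 1, 2}
Operation: addition mod 3
Entry (a, b) = (a + b) mod 3

Cayley table:
  | 0 | 1 | 2
0 | 0 | 1 | 2
1 | 1 | 2 | 0
2 | 2 | 0 | 1


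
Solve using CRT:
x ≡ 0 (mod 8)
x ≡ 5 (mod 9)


m₁ = 8, m₂ = 9, gcd = 1, so CRT applies. M = m₁·m₂ = 72
Let M₁ = M/m₁ = 9, M₂ = M/m₂ = 8
Find y₁ ≡ M₁⁻¹ (mod m₁): 9⁻¹ ≡ 1 (mod 8)
Find y₂ ≡ M₂⁻¹ (mod m₂): 8⁻¹ ≡ 8 (mod 9)
x = a₁·M₁·y₁ + a₂·M₂·y₂ = 0·9·1 + 5·8·8 = 320
Reduce mod 72: x ≡ 32
Check: 32 mod 8 = 0 ✓, 32 mod 9 = 5 ✓

x ≡ 32 (mod 72)


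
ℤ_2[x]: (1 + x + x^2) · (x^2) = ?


Expand and collect like terms; reduce coefficients mod 2:
x^0: 1·0 = 0 ≡ 0 (mod 2)
x^1: 1·0 + 1·0 = 0 ≡ 0 (mod 2)
x^2: 1·1 + 1·0 + 1·0 = 1 ≡ 1 (mod 2)
x^3: 1·1 + 1·0 = 1 ≡ 1 (mod 2)
x^4: 1·1 = 1 ≡ 1 (mod 2)
Result: x^2 + x^3 + x^4

f · g = x^2 + x^3 + x^4


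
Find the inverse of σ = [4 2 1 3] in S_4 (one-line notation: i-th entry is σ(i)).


To find σ⁻¹, swap domain and range:
σ(1) = 4 → σ⁻¹(4) = 1
σ(2) = 2 → σ⁻¹(2) = 2
σ(3) = 1 → σ⁻¹(1) = 3
σ(4) = 3 → σ⁻¹(3) = 4

σ⁻¹ = [3 2 4 1]


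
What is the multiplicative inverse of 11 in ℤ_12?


Use the extended Euclidean algorithm to write 1 = 11·s + 12·t; then s mod 12 is the inverse.
Euclidean algorithm:
  11 = 0·12 + 11
  12 = 1·11 + 1
  11 = 11·1 + 0
gcd(11,12) = 1
Back-substitution gives: 11·(-1) + 12·(1) = 1
So 11⁻¹ ≡ -1 ≡ 11 (mod 12)
Check: 11 × 11 = 121 ≡ 1 (mod 12) ✓

11⁻¹ ≡ 11 (mod 12)


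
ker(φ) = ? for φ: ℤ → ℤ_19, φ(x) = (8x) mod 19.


Kernel = preimage of identity
ker(φ) = {x ∈ ℤ : 8x ≡ 0 (mod 19)}. gcd(8,19) = 1, so 8x ≡ 0 (mod 19) ⟺ x ≡ 0 (mod 19/1 = 19). Hence ker(φ) = 19ℤ

ker(φ) = 19ℤ


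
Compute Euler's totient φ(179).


Factor n: 179 = 179
φ(n) = n · ∏(1 - 1/p) over distinct primes p | n
φ(179) = 179 · (1 - 1/179) = 178

φ(179) = 178


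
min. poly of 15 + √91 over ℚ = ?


Let α = 15 + √91. Then α - 15 = √91, so (α - 15)² = 91, giving α² - 30α + 134 = 0. Degree 2 and α ∉ ℚ, so this is the minimal polynomial.

Minimal polynomial: x² - 30x + 134


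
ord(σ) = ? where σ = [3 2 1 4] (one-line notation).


Cycle decomposition: (1 3)
Cycle lengths: 2
Order = lcm(2) = 2

ord(σ) = 2


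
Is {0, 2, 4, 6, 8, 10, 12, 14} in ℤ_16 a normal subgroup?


H = {0, 2, 4, 6, 8, 10, 12, 14} in ℤ_16
ℤ_16 is abelian; every subgroup of an abelian group is normal

Yes, normal subgroup


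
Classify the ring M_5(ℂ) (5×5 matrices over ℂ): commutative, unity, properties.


Matrix multiplication is non-commutative for n ≥ 2; the identity matrix I is the unity; singular matrices give zero divisors, so not an integral domain
Commutative: No
Integral domain: No
Has unity: Yes

M_5(ℂ) (5×5 matrices over ℂ): Commutative=No, Unity=Yes


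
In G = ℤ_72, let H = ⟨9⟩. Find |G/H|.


|⟨9⟩| = n / gcd(9, 72) = 72 / 9 = 8
H is normal (ℤ_72 is abelian).
|G/H| = |G| / |H| = 72 / 8 = 9

|G/H| = 9


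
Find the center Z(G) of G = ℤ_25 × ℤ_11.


Z(G) = {g ∈ G | gx = xg for all x ∈ G}
Direct product of abelian groups is abelian, so Z(G) = G

Z(ℤ_25 × ℤ_11) = ℤ_25 × ℤ_11


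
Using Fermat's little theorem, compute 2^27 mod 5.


Fermat's little theorem: if p is prime and gcd(a,p)=1, then a^(p-1) ≡ 1 (mod p)
p = 5 is prime, gcd(2,5) = 1
Reduce exponent: 27 mod 4 = 3
So 2^27 ≡ 2^3 (mod 5)
2^3 mod 5 = 3

2^27 ≡ 3 (mod 5)


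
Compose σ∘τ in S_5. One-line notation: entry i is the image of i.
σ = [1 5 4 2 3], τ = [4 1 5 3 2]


σ∘τ: apply τ first, then σ
1 →τ 4 →σ 2
2 →τ 1 →σ 1
3 →τ 5 →σ 3
4 →τ 3 →σ 4
5 →τ 2 →σ 5

σ∘τ = [2 1 3 4 5]


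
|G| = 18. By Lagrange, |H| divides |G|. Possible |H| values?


Lagrange's theorem: |H| divides |G|
|G| = 18
Divisors of 18: 1, 2, 3, 6, 9, 18

Possible subgroup orders: {1, 2, 3, 6, 9, 18}


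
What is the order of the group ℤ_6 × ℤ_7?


|A × B| = |A| · |B|
|ℤ_6 × ℤ_7| = 6 × 7 = 42

|ℤ_6 × ℤ_7| = 42


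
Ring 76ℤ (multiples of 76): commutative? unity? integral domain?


76ℤ is a commutative ring under +,× but has no multiplicative identity (1 ∉ 76ℤ); it has no zero divisors, but without unity it is not an integral domain
Commutative: Yes
Integral domain: No
Has unity: No

76ℤ (multiples of 76): Commutative=Yes, Unity=No


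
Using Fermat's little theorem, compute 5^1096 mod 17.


Fermat's little theorem: if p is prime and gcd(a,p)=1, then a^(p-1) ≡ 1 (mod p)
p = 17 is prime, gcd(5,17) = 1
Reduce exponent: 1096 mod 16 = 8
So 5^1096 ≡ 5^8 (mod 17)
5^8 mod 17 = 16

5^1096 ≡ 16 (mod 17)


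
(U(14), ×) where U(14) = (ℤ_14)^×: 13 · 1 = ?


Operation: multiplication mod 14
13 · 1 = (a × b) mod 14 with a = 13, b = 1

13 · 1 = 13


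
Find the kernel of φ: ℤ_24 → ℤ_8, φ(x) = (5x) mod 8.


Kernel = preimage of identity
ker(φ) = {x ∈ ℤ_24 : 5x ≡ 0 (mod 8)}. Since 8 | 24, φ is well-defined. The kernel is the cyclic subgroup ⟨8⟩ of ℤ_24 (order 3), i.e. {0, 8, 16}

ker(φ) = {0, 8, 16}


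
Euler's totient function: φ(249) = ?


Factor n: 249 = 3 × 83
φ(n) = n · ∏(1 - 1/p) over distinct primes p | n
φ(249) = 249 · (1 - 1/3) · (1 - 1/83) = 164

φ(249) = 164


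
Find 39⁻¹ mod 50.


Use the extended Euclidean algorithm to write 1 = 39·s + 50·t; then s mod 50 is the inverse.
Euclidean algorithm:
  39 = 0·50 + 39
  50 = 1·39 + 11
  39 = 3·11 + 6
  11 = 1·6 + 5
  6 = 1·5 + 1
  5 = 5·1 + 0
gcd(39,50) = 1
Back-substitution gives: 39·(9) + 50·(-7) = 1
So 39⁻¹ ≡ 9 ≡ 9 (mod 50)
Check: 39 × 9 = 351 ≡ 1 (mod 50) ✓

39⁻¹ ≡ 9 (mod 50)


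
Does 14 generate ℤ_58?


g generates ℤ_n iff gcd(g, n) = 1
gcd(14, 58) = 2
Since gcd = 2 ≠ 1, ⟨14⟩ has order 29 < 58, so 14 is not a generator.

No, 14 does not generate ℤ_58


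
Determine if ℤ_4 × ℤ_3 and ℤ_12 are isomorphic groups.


Comparing ℤ_4 × ℤ_3 and ℤ_12:
gcd(4,3) = 1, so ℤ_4 × ℤ_3 ≅ ℤ_12 (CRT)

Yes, ℤ_4 × ℤ_3 ≅ ℤ_12


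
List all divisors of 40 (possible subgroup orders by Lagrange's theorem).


Lagrange's theorem: |H| divides |G|
|G| = 40
Divisors of 40: 1, 2, 4, 5, 8, 10, 20, 40

Possible subgroup orders: {1, 2, 4, 5, 8, 10, 20, 40}


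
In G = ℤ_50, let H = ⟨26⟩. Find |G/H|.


|⟨26⟩| = n / gcd(26, 50) = 50 / 2 = 25
H is normal (ℤ_50 is abelian).
|G/H| = |G| / |H| = 50 / 25 = 2

|G/H| = 2


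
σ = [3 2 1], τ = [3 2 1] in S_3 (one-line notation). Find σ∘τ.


σ∘τ: apply τ first, then σ
1 →τ 3 →σ 1
2 →τ 2 →σ 2
3 →τ 1 →σ 3

σ∘τ = [1 2 3]


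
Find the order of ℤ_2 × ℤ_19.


|A × B| = |A| · |B|
|ℤ_2 × ℤ_19| = 2 × 19 = 38

|ℤ_2 × ℤ_19| = 38


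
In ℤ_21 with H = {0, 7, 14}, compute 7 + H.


7 + H = {7 + h (mod 21) : h ∈ H}
7+0=7, 7+7=14, 7+14=0
7 + H = {0, 7, 14} = 0 + H

7 + H = {0, 7, 14}


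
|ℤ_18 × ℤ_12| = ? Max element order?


|ℤ_18 × ℤ_12| = 18 × 12 = 216
Max element order = lcm(18,12) = 36
Cyclic? No (gcd=6)

|ℤ_18×ℤ_12| = 216, max element order = 36


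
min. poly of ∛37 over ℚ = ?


∛37 satisfies x³ - 37 = 0, irreducible over ℚ (no rational root; 37 is not a perfect cube)

Minimal polynomial: x³ - 37


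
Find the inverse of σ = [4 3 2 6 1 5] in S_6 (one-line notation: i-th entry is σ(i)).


To find σ⁻¹, swap domain and range:
σ(1) = 4 → σ⁻¹(4) = 1
σ(2) = 3 → σ⁻¹(3) = 2
σ(3) = 2 → σ⁻¹(2) = 3
σ(4) = 6 → σ⁻¹(6) = 4
σ(5) = 1 → σ⁻¹(1) = 5
σ(6) = 5 → σ⁻¹(5) = 6

σ⁻¹ = [5 3 2 1 6 4]


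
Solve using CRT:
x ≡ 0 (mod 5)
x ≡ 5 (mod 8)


m₁ = 5, m₂ = 8, gcd = 1, so CRT applies. M = m₁·m₂ = 40
Let M₁ = M/m₁ = 8, M₂ = M/m₂ = 5
Find y₁ ≡ M₁⁻¹ (mod m₁): 8⁻¹ ≡ 2 (mod 5)
Find y₂ ≡ M₂⁻¹ (mod m₂): 5⁻¹ ≡ 5 (mod 8)
x = a₁·M₁·y₁ + a₂·M₂·y₂ = 0·8·2 + 5·5·5 = 125
Reduce mod 40: x ≡ 5
Check: 5 mod 5 = 0 ✓, 5 mod 8 = 5 ✓

x ≡ 5 (mod 40)


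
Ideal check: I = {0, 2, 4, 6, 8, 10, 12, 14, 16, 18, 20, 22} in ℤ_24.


Check ideal conditions for I = {0, 2, 4, 6, 8, 10, 12, 14, 16, 18, 20, 22} in ℤ_24:
(1) I is an additive subgroup? Yes
(2) For r ∈ ℤ_24 and a ∈ I: r·a ∈ I? Yes

Yes, I is an ideal of ℤ_24


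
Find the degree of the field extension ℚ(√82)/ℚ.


√82 has minimal polynomial x² - 82 (irreducible over ℚ since 82 is squarefree)

[ℚ(√82)/ℚ] = 2


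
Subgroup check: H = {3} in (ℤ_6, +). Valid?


Subgroup test for H = {3} in (ℤ_6, +):
(1) 0 ∈ H? No
(2) Closure: for all a,b ∈ H, (a+b) mod 6 ∈ H? No  [counterexample: 3 + 3 = 0 ∉ H]
(3) Inverses: for all a ∈ H, -a mod 6 ∈ H? Yes

No, H is not a subgroup of ℤ_6


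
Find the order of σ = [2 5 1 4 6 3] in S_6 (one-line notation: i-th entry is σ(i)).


Cycle decomposition: (1 2 5 6 3)
Cycle lengths: 5
Order = lcm(5) = 5

ord(σ) = 5


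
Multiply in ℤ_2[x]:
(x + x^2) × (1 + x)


Expand and collect like terms; reduce coefficients mod 2:
x^0: 0·1 = 0 ≡ 0 (mod 2)
x^1: 0·1 + 1·1 = 1 ≡ 1 (mod 2)
x^2: 1·1 + 1·1 = 2 ≡ 0 (mod 2)
x^3: 1·1 = 1 ≡ 1 (mod 2)
Result: x + x^3

f · g = x + x^3


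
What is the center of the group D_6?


Z(G) = {g ∈ G | gx = xg for all x ∈ G}
For even n, Z(D_n) = {e, r^(n/2)}: the 180° rotation r^3 commutes with every reflection and rotation

Z(D_6) = {e, r^3}


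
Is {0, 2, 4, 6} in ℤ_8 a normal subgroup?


H = {0, 2, 4, 6} in ℤ_8
ℤ_8 is abelian; every subgroup of an abelian group is normal

Yes, normal subgroup


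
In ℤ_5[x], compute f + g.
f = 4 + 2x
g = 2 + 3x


Add coefficients mod 5:
x^0: 4 + 2 = 1 (mod 5)
x^1: 2 + 3 = 0 (mod 5)
Result: 1

f + g = 1


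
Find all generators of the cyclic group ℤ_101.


g generates ℤ_n iff gcd(g,n) = 1
Prime factors of 101: 101
Generators are g ∈ {1,...,100} not divisible by any of these primes.
Generators: {1, 2, 3, 4, 5, 6, 7, 8, 9, 10, 11, 12, 13, 14, 15, 16, 17, 18, 19, 20, 21, 22, 23, 24, 25, 26, 27, 28, 29, 30, 31, 32, 33, 34, 35, 36, 37, 38, 39, 40, 41, 42, 43, 44, 45, 46, 47, 48, 49, 50, 51, 52, 53, 54, 55, 56, 57, 58, 59, 60, 61, 62, 63, 64, 65, 66, 67, 68, 69, 70, 71, 72, 73, 74, 75, 76, 77, 78, 79, 80, 81, 82, 83, 84, 85, 86, 87, 88, 89, 90, 91, 92, 93, 94, 95, 96, 97, 98, 99, 100}
Number of generators = φ(101) = 100

Generators of ℤ_101 = {1, 2, 3, 4, 5, 6, 7, 8, 9, 10, 11, 12, 13, 14, 15, 16, 17, 18, 19, 20, 21, 22, 23, 24, 25, 26, 27, 28, 29, 30, 31, 32, 33, 34, 35, 36, 37, 38, 39, 40, 41, 42, 43, 44, 45, 46, 47, 48, 49, 50, 51, 52, 53, 54, 55, 56, 57, 58, 59, 60, 61, 62, 63, 64, 65, 66, 67, 68, 69, 70, 71, 72, 73, 74, 75, 76, 77, 78, 79, 80, 81, 82, 83, 84, 85, 86, 87, 88, 89, 90, 91, 92, 93, 94, 95, 96, 97, 98, 99, 100}


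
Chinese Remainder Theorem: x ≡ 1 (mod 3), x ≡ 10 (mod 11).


m₁ = 3, m₂ = 11, gcd = 1, so CRT applies. M = m₁·m₂ = 33
Let M₁ = M/m₁ = 11, M₂ = M/m₂ = 3
Find y₁ ≡ M₁⁻¹ (mod m₁): 11⁻¹ ≡ 2 (mod 3)
Find y₂ ≡ M₂⁻¹ (mod m₂): 3⁻¹ ≡ 4 (mod 11)
x = a₁·M₁·y₁ + a₂·M₂·y₂ = 1·11·2 + 10·3·4 = 142
Reduce mod 33: x ≡ 10
Check: 10 mod 3 = 1 ✓, 10 mod 11 = 10 ✓

x ≡ 10 (mod 33)


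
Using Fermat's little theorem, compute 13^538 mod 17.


Fermat's little theorem: if p is prime and gcd(a,p)=1, then a^(p-1) ≡ 1 (mod p)
p = 17 is prime, gcd(13,17) = 1
Reduce exponent: 538 mod 16 = 10
So 13^538 ≡ 13^10 (mod 17)
13^10 mod 17 = 16

13^538 ≡ 16 (mod 17)


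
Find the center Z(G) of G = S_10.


Z(G) = {g ∈ G | gx = xg for all x ∈ G}
S_n is non-abelian for n ≥ 3; Z(S_10) is trivial

Z(S_10) = {e}


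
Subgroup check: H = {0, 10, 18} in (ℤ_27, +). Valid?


Subgroup test for H = {0, 10, 18} in (ℤ_27, +):
(1) 0 ∈ H? Yes
(2) Closure: for all a,b ∈ H, (a+b) mod 27 ∈ H? No  [counterexample: 10 + 10 = 20 ∉ H]
(3) Inverses: for all a ∈ H, -a mod 27 ∈ H? No

No, H is not a subgroup of ℤ_27


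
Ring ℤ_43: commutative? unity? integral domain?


ℤ_43 is a commutative ring with unity 1; 43 is prime, so ℤ_43 is a field (hence an integral domain)
Commutative: Yes
Integral domain: Yes
Has unity: Yes

ℤ_43: Commutative=Yes, Unity=Yes


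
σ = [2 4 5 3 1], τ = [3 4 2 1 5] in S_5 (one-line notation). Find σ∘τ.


σ∘τ: apply τ first, then σ
1 →τ 3 →σ 5
2 →τ 4 →σ 3
3 →τ 2 →σ 4
4 →τ 1 →σ 2
5 →τ 5 →σ 1

σ∘τ = [5 3 4 2 1]


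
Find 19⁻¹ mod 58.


Use the extended Euclidean algorithm to write 1 = 19·s + 58·t; then s mod 58 is the inverse.
Euclidean algorithm:
  19 = 0·58 + 19
  58 = 3·19 + 1
  19 = 19·1 + 0
gcd(19,58) = 1
Back-substitution gives: 19·(-3) + 58·(1) = 1
So 19⁻¹ ≡ -3 ≡ 55 (mod 58)
Check: 19 × 55 = 1045 ≡ 1 (mod 58) ✓

19⁻¹ ≡ 55 (mod 58)


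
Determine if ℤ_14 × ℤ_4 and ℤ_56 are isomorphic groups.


Comparing ℤ_14 × ℤ_4 and ℤ_56:
gcd(14,4) = 2 ≠ 1. Max element order in ℤ_14×ℤ_4 is lcm(14,4) = 28 < 56, so it has no element of order 56

No, ℤ_14 × ℤ_4 ≇ ℤ_56


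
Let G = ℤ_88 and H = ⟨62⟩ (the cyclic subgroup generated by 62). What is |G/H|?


|⟨62⟩| = n / gcd(62, 88) = 88 / 2 = 44
H is normal (ℤ_88 is abelian).
|G/H| = |G| / |H| = 88 / 44 = 2

|G/H| = 2


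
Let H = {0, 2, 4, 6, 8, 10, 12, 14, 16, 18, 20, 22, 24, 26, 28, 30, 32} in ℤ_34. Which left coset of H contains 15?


15 + H = {15 + h (mod 34) : h ∈ H}
15+0=15, 15+2=17, 15+4=19, 15+6=21, 15+8=23, 15+10=25, 15+12=27, 15+14=29, 15+16=31, 15+18=33, 15+20=1, 15+22=3, 15+24=5, 15+26=7, 15+28=9, 15+30=11, 15+32=13
15 + H = {1, 3, 5, 7, 9, 11, 13, 15, 17, 19, 21, 23, 25, 27, 29, 31, 33} = 1 + H

15 + H = {1, 3, 5, 7, 9, 11, 13, 15, 17, 19, 21, 23, 25, 27, 29, 31, 33}


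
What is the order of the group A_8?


|A_n| = n!/2 (even permutations)
|A_8| = 8!/2 = 40320/2 = 20160

|A_8| = 20160


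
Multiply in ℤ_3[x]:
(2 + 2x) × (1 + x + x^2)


Expand and collect like terms; reduce coefficients mod 3:
x^0: 2·1 = 2 ≡ 2 (mod 3)
x^1: 2·1 + 2·1 = 4 ≡ 1 (mod 3)
x^2: 2·1 + 2·1 = 4 ≡ 1 (mod 3)
x^3: 2·1 = 2 ≡ 2 (mod 3)
Result: 2 + x + x^2 + 2x^3

f · g = 2 + x + x^2 + 2x^3


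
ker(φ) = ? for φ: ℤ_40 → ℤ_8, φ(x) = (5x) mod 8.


Kernel = preimage of identity
ker(φ) = {x ∈ ℤ_40 : 5x ≡ 0 (mod 8)}. Since 8 | 40, φ is well-defined. The kernel is the cyclic subgroup ⟨8⟩ of ℤ_40 (order 5), i.e. {0, 8, 16, 24, 32}

ker(φ) = {0, 8, 16, 24, 32}


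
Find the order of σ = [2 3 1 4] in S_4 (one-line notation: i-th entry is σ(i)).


Cycle decomposition: (1 2 3)
Cycle lengths: 3
Order = lcm(3) = 3

ord(σ) = 3


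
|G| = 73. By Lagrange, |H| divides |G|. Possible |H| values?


Lagrange's theorem: |H| divides |G|
|G| = 73
Divisors of 73: 1, 73

Possible subgroup orders: {1, 73}


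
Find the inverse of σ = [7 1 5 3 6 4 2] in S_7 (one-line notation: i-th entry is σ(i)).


To find σ⁻¹, swap domain and range:
σ(1) = 7 → σ⁻¹(7) = 1
σ(2) = 1 → σ⁻¹(1) = 2
σ(3) = 5 → σ⁻¹(5) = 3
σ(4) = 3 → σ⁻¹(3) = 4
σ(5) = 6 → σ⁻¹(6) = 5
σ(6) = 4 → σ⁻¹(4) = 6
σ(7) = 2 → σ⁻¹(2) = 7

σ⁻¹ = [2 7 4 6 3 5 1]


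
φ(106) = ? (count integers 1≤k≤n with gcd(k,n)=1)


Factor n: 106 = 2 × 53
φ(n) = n · ∏(1 - 1/p) over distinct primes p | n
φ(106) = 106 · (1 - 1/2) · (1 - 1/53) = 52

φ(106) = 52


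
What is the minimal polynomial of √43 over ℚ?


√43 satisfies x² - 43 = 0, irreducible over ℚ since 43 is squarefree

Minimal polynomial: x² - 43


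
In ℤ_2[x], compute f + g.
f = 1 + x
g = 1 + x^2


Add coefficients mod 2:
x^0: 1 + 1 = 0 (mod 2)
x^1: 1 + 0 = 1 (mod 2)
x^2: 0 + 1 = 1 (mod 2)
Result: x + x^2

f + g = x + x^2


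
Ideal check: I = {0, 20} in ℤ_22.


Check ideal conditions for I = {0, 20} in ℤ_22:
(1) I is an additive subgroup? No
(2) For r ∈ ℤ_22 and a ∈ I: r·a ∈ I? No  [counterexample: r=2, a=20, r·a mod 22 = 18 ∉ I]

No, I is not an ideal of ℤ_22


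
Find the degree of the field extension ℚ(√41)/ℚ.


√41 has minimal polynomial x² - 41 (irreducible over ℚ since 41 is squarefree)

[ℚ(√41)/ℚ] = 2


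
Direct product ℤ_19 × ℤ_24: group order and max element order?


|ℤ_19 × ℤ_24| = 19 × 24 = 456
Max element order = lcm(19,24) = 456
Cyclic? Yes (gcd=1)

|ℤ_19×ℤ_24| = 456, max element order = 456


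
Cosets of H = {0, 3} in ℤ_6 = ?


H = {0, 3}, |H| = 2
Number of cosets = |G|/|H| = 6/2 = 3
0 + H = {0, 3}
1 + H = {1, 4}
2 + H = {2, 5}

Cosets: 0+H={0,3}; 1+H={1,4}; 2+H={2,5}


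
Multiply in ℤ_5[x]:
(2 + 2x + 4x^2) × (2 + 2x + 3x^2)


Expand and collect like terms; reduce coefficients mod 5:
x^0: 2·2 = 4 ≡ 4 (mod 5)
x^1: 2·2 + 2·2 = 8 ≡ 3 (mod 5)
x^2: 2·3 + 2·2 + 4·2 = 18 ≡ 3 (mod 5)
x^3: 2·3 + 4·2 = 14 ≡ 4 (mod 5)
x^4: 4·3 = 12 ≡ 2 (mod 5)
Result: 4 + 3x + 3x^2 + 4x^3 + 2x^4

f · g = 4 + 3x + 3x^2 + 4x^3 + 2x^4


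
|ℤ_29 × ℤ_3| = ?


|A × B| = |A| · |B|
|ℤ_29 × ℤ_3| = 29 × 3 = 87

|ℤ_29 × ℤ_3| = 87


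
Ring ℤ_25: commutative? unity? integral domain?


ℤ_25 is a commutative ring with unity 1; 25 = 5×5 is composite, so 5·5 ≡ 0 gives zero divisors (not an integral domain)
Commutative: Yes
Integral domain: No
Has unity: Yes

ℤ_25: Commutative=Yes, Unity=Yes


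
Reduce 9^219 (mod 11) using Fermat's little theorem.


Fermat's little theorem: if p is prime and gcd(a,p)=1, then a^(p-1) ≡ 1 (mod p)
p = 11 is prime, gcd(9,11) = 1
Reduce exponent: 219 mod 10 = 9
So 9^219 ≡ 9^9 (mod 11)
9^9 mod 11 = 5

9^219 ≡ 5 (mod 11)


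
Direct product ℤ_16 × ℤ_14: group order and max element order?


|ℤ_16 × ℤ_14| = 16 × 14 = 224
Max element order = lcm(16,14) = 112
Cyclic? No (gcd=2)

|ℤ_16×ℤ_14| = 224, max element order = 112


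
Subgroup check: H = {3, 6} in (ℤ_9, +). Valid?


Subgroup test for H = {3, 6} in (ℤ_9, +):
(1) 0 ∈ H? No
(2) Closure: for all a,b ∈ H, (a+b) mod 9 ∈ H? No  [counterexample: 3 + 6 = 0 ∉ H]
(3) Inverses: for all a ∈ H, -a mod 9 ∈ H? Yes

No, H is not a subgroup of ℤ_9


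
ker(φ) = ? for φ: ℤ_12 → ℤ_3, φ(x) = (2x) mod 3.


Kernel = preimage of identity
ker(φ) = {x ∈ ℤ_12 : 2x ≡ 0 (mod 3)}. Since 3 | 12, φ is well-defined. The kernel is the cyclic subgroup ⟨3⟩ of ℤ_12 (order 4), i.e. {0, 3, 6, 9}

ker(φ) = {0, 3, 6, 9}


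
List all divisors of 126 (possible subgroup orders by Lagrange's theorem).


Lagrange's theorem: |H| divides |G|
|G| = 126
Divisors of 126: 1, 2, 3, 6, 7, 9, 14, 18, 21, 42, 63, 126

Possible subgroup orders: {1, 2, 3, 6, 7, 9, 14, 18, 21, 42, 63, 126}


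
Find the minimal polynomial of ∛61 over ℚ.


∛61 satisfies x³ - 61 = 0, irreducible over ℚ (no rational root; 61 is not a perfect cube)

Minimal polynomial: x³ - 61


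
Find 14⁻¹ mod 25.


Use the extended Euclidean algorithm to write 1 = 14·s + 25·t; then s mod 25 is the inverse.
Euclidean algorithm:
  14 = 0·25 + 14
  25 = 1·14 + 11
  14 = 1·11 + 3
  11 = 3·3 + 2
  3 = 1·2 + 1
  2 = 2·1 + 0
gcd(14,25) = 1
Back-substitution gives: 14·(9) + 25·(-5) = 1
So 14⁻¹ ≡ 9 ≡ 9 (mod 25)
Check: 14 × 9 = 126 ≡ 1 (mod 25) ✓

14⁻¹ ≡ 9 (mod 25)


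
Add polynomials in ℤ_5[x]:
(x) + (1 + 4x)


Add coefficients mod 5:
x^0: 0 + 1 = 1 (mod 5)
x^1: 1 + 4 = 0 (mod 5)
Result: 1

f + g = 1


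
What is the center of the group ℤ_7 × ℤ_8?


Z(G) = {g ∈ G | gx = xg for all x ∈ G}
Direct product of abelian groups is abelian, so Z(G) = G

Z(ℤ_7 × ℤ_8) = ℤ_7 × ℤ_8


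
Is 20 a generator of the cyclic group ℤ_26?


g generates ℤ_n iff gcd(g, n) = 1
gcd(20, 26) = 2
Since gcd = 2 ≠ 1, ⟨20⟩ has order 13 < 26, so 20 is not a generator.

No, 20 does not generate ℤ_26


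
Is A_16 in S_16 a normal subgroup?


H = A_16 in S_16
A_16 has index 2 in S_16, and every subgroup of index 2 is normal

Yes, normal subgroup


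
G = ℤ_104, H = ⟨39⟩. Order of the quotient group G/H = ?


|⟨39⟩| = n / gcd(39, 104) = 104 / 13 = 8
H is normal (ℤ_104 is abelian).
|G/H| = |G| / |H| = 104 / 8 = 13

|G/H| = 13


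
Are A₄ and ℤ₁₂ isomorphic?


Comparing A₄ and ℤ₁₂:
A₄ is non-abelian, ℤ₁₂ is abelian

No, A₄ ≇ ℤ₁₂


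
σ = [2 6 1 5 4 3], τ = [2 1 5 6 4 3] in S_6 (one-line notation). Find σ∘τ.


σ∘τ: apply τ first, then σ
1 →τ 2 →σ 6
2 →τ 1 →σ 2
3 →τ 5 →σ 4
4 →τ 6 →σ 3
5 →τ 4 →σ 5
6 →τ 3 →σ 1

σ∘τ = [6 2 4 3 5 1]


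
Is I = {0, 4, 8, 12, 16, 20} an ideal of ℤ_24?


Check ideal conditions for I = {0, 4, 8, 12, 16, 20} in ℤ_24:
(1) I is an additive subgroup? Yes
(2) For r ∈ ℤ_24 and a ∈ I: r·a ∈ I? Yes

Yes, I is an ideal of ℤ_24


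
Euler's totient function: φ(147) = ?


Factor n: 147 = 3 × 7^2
φ(n) = n · ∏(1 - 1/p) over distinct primes p | n
φ(147) = 147 · (1 - 1/3) · (1 - 1/7) = 84

φ(147) = 84


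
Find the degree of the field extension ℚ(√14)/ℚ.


√14 has minimal polynomial x² - 14 (irreducible over ℚ since 14 is squarefree)

[ℚ(√14)/ℚ] = 2


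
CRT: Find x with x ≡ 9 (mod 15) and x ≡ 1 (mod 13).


m₁ = 15, m₂ = 13, gcd = 1, so CRT applies. M = m₁·m₂ = 195
Let M₁ = M/m₁ = 13, M₂ = M/m₂ = 15
Find y₁ ≡ M₁⁻¹ (mod m₁): 13⁻¹ ≡ 7 (mod 15)
Find y₂ ≡ M₂⁻¹ (mod m₂): 15⁻¹ ≡ 7 (mod 13)
x = a₁·M₁·y₁ + a₂·M₂·y₂ = 9·13·7 + 1·15·7 = 924
Reduce mod 195: x ≡ 144
Check: 144 mod 15 = 9 ✓, 144 mod 13 = 1 ✓

x ≡ 144 (mod 195)


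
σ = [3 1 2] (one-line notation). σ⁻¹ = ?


To find σ⁻¹, swap domain and range:
σ(1) = 3 → σ⁻¹(3) = 1
σ(2) = 1 → σ⁻¹(1) = 2
σ(3) = 2 → σ⁻¹(2) = 3

σ⁻¹ = [2 3 1]


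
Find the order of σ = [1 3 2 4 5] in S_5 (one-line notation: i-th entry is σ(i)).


Cycle decomposition: (2 3)
Cycle lengths: 2
Order = lcm(2) = 2

ord(σ) = 2


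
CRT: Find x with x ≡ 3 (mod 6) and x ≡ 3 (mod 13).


m₁ = 6, m₂ = 13, gcd = 1, so CRT applies. M = m₁·m₂ = 78
Let M₁ = M/m₁ = 13, M₂ = M/m₂ = 6
Find y₁ ≡ M₁⁻¹ (mod m₁): 13⁻¹ ≡ 1 (mod 6)
Find y₂ ≡ M₂⁻¹ (mod m₂): 6⁻¹ ≡ 11 (mod 13)
x = a₁·M₁·y₁ + a₂·M₂·y₂ = 3·13·1 + 3·6·11 = 237
Reduce mod 78: x ≡ 3
Check: 3 mod 6 = 3 ✓, 3 mod 13 = 3 ✓

x ≡ 3 (mod 78)


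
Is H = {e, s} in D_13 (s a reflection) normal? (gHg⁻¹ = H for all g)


H = {e, s} in D_13 (s a reflection)
r·s·r⁻¹ = sr⁻² ≠ s for n ≥ 3, so {e, s} is not closed under conjugation

No, not a normal subgroup


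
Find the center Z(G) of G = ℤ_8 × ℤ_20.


Z(G) = {g ∈ G | gx = xg for all x ∈ G}
Direct product of abelian groups is abelian, so Z(G) = G

Z(ℤ_8 × ℤ_20) = ℤ_8 × ℤ_20


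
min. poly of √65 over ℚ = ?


√65 satisfies x² - 65 = 0, irreducible over ℚ since 65 is squarefree

Minimal polynomial: x² - 65


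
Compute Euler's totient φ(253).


Factor n: 253 = 11 × 23
φ(n) = n · ∏(1 - 1/p) over distinct primes p | n
φ(253) = 253 · (1 - 1/11) · (1 - 1/23) = 220

φ(253) = 220


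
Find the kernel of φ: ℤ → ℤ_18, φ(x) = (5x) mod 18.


Kernel = preimage of identity
ker(φ) = {x ∈ ℤ : 5x ≡ 0 (mod 18)}. gcd(5,18) = 1, so 5x ≡ 0 (mod 18) ⟺ x ≡ 0 (mod 18/1 = 18). Hence ker(φ) = 18ℤ

ker(φ) = 18ℤ


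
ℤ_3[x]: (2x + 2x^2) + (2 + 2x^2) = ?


Add coefficients mod 3:
x^0: 0 + 2 = 2 (mod 3)
x^1: 2 + 0 = 2 (mod 3)
x^2: 2 + 2 = 1 (mod 3)
Result: 2 + 2x + x^2

f + g = 2 + 2x + x^2


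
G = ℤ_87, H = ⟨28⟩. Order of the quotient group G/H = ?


|⟨28⟩| = n / gcd(28, 87) = 87 / 1 = 87
H is normal (ℤ_87 is abelian).
|G/H| = |G| / |H| = 87 / 87 = 1

|G/H| = 1


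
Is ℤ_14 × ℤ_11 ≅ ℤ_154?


Comparing ℤ_14 × ℤ_11 and ℤ_154:
gcd(14,11) = 1, so ℤ_14 × ℤ_11 ≅ ℤ_154 (CRT)

Yes, ℤ_14 × ℤ_11 ≅ ℤ_154


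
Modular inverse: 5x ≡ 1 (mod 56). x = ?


Use the extended Euclidean algorithm to write 1 = 5·s + 56·t; then s mod 56 is the inverse.
Euclidean algorithm:
  5 = 0·56 + 5
  56 = 11·5 + 1
  5 = 5·1 + 0
gcd(5,56) = 1
Back-substitution gives: 5·(-11) + 56·(1) = 1
So 5⁻¹ ≡ -11 ≡ 45 (mod 56)
Check: 5 × 45 = 225 ≡ 1 (mod 56) ✓

5⁻¹ ≡ 45 (mod 56)


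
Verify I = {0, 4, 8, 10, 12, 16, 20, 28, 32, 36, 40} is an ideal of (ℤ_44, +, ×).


Check ideal conditions for I = {0, 4, 8, 10, 12, 16, 20, 28, 32, 36, 40} in ℤ_44:
(1) I is an additive subgroup? No
(2) For r ∈ ℤ_44 and a ∈ I: r·a ∈ I? No  [counterexample: r=2, a=12, r·a mod 44 = 24 ∉ I]

No, I is not an ideal of ℤ_44


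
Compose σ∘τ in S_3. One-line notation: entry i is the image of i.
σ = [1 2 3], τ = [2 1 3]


σ∘τ: apply τ first, then σ
1 →τ 2 →σ 2
2 →τ 1 →σ 1
3 →τ 3 →σ 3

σ∘τ = [2 1 3]


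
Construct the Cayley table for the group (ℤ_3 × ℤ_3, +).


Elements: {(0,0), (0,1), (0,2), (1,0), (1,1), (1,2), (2,0), (2,1), (2,2)}
Operation: componentwise addition mod (3, 3)
Entry (a, b) = ((a₁+b₁) mod 3, (a₂+b₂) mod 3)

Cayley table:
      | (0,0) | (0,1) | (0,2) | (1,0) | (1,1) | (1,2) | (2,0) | (2,1) | (2,2)
(0,0) | (0,0) | (0,1) | (0,2) | (1,0) | (1,1) | (1,2) | (2,0) | (2,1) | (2,2)
(0,1) | (0,1) | (0,2) | (0,0) | (1,1) | (1,2) | (1,0) | (2,1) | (2,2) | (2,0)
(0,2) | (0,2) | (0,0) | (0,1) | (1,2) | (1,0) | (1,1) | (2,2) | (2,0) | (2,1)
(1,0) | (1,0) | (1,1) | (1,2) | (2,0) | (2,1) | (2,2) | (0,0) | (0,1) | (0,2)
(1,1) | (1,1) | (1,2) | (1,0) | (2,1) | (2,2) | (2,0) | (0,1) | (0,2) | (0,0)
(1,2) | (1,2) | (1,0) | (1,1) | (2,2) | (2,0) | (2,1) | (0,2) | (0,0) | (0,1)
(2,0) | (2,0) | (2,1) | (2,2) | (0,0) | (0,1) | (0,2) | (1,0) | (1,1) | (1,2)
(2,1) | (2,1) | (2,2) | (2,0) | (0,1) | (0,2) | (0,0) | (1,1) | (1,2) | (1,0)
(2,2) | (2,2) | (2,0) | (2,1) | (0,2) | (0,0) | (0,1) | (1,2) | (1,0) | (1,1)


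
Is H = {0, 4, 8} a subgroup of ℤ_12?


Subgroup test for H = {0, 4, 8} in (ℤ_12, +):
(1) 0 ∈ H? Yes
(2) Closure: for all a,b ∈ H, (a+b) mod 12 ∈ H? Yes
(3) Inverses: for all a ∈ H, -a mod 12 ∈ H? Yes

Yes, H is a subgroup of ℤ_12


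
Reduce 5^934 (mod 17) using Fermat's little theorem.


Fermat's little theorem: if p is prime and gcd(a,p)=1, then a^(p-1) ≡ 1 (mod p)
p = 17 is prime, gcd(5,17) = 1
Reduce exponent: 934 mod 16 = 6
So 5^934 ≡ 5^6 (mod 17)
5^6 mod 17 = 2

5^934 ≡ 2 (mod 17)


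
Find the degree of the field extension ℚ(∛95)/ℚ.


∛95 has minimal polynomial x³ - 95 (irreducible over ℚ since 95 is not a perfect cube)

[ℚ(∛95)/ℚ] = 3


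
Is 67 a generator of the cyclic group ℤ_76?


g generates ℤ_n iff gcd(g, n) = 1
gcd(67, 76) = 1
Since gcd = 1, 67 is a generator.

Yes, 67 generates ℤ_76


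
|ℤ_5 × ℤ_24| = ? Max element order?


|ℤ_5 × ℤ_24| = 5 × 24 = 120
Max element order = lcm(5,24) = 120
Cyclic? Yes (gcd=1)

|ℤ_5×ℤ_24| = 120, max element order = 120


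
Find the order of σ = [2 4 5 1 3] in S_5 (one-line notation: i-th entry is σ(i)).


Cycle decomposition: (1 2 4) (3 5)
Cycle lengths: 3, 2
Order = lcm(3, 2) = 6

ord(σ) = 6


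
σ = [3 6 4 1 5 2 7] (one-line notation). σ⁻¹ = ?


To find σ⁻¹, swap domain and range:
σ(1) = 3 → σ⁻¹(3) = 1
σ(2) = 6 → σ⁻¹(6) = 2
σ(3) = 4 → σ⁻¹(4) = 3
σ(4) = 1 → σ⁻¹(1) = 4
σ(5) = 5 → σ⁻¹(5) = 5
σ(6) = 2 → σ⁻¹(2) = 6
σ(7) = 7 → σ⁻¹(7) = 7

σ⁻¹ = [4 6 1 3 5 2 7]


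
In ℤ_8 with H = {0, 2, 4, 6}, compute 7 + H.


7 + H = {7 + h (mod 8) : h ∈ H}
7+0=7, 7+2=1, 7+4=3, 7+6=5
7 + H = {1, 3, 5, 7} = 1 + H

7 + H = {1, 3, 5, 7}


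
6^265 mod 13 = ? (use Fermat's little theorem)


Fermat's little theorem: if p is prime and gcd(a,p)=1, then a^(p-1) ≡ 1 (mod p)
p = 13 is prime, gcd(6,13) = 1
Reduce exponent: 265 mod 12 = 1
So 6^265 ≡ 6^1 (mod 13)
6^1 mod 13 = 6

6^265 ≡ 6 (mod 13)


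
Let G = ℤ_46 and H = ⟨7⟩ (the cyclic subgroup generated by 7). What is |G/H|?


|⟨7⟩| = n / gcd(7, 46) = 46 / 1 = 46
H is normal (ℤ_46 is abelian).
|G/H| = |G| / |H| = 46 / 46 = 1

|G/H| = 1


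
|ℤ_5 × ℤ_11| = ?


|A × B| = |A| · |B|
|ℤ_5 × ℤ_11| = 5 × 11 = 55

|ℤ_5 × ℤ_11| = 55


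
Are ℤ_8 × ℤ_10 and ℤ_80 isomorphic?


Comparing ℤ_8 × ℤ_10 and ℤ_80:
gcd(8,10) = 2 ≠ 1. Max element order in ℤ_8×ℤ_10 is lcm(8,10) = 40 < 80, so it has no element of order 80

No, ℤ_8 × ℤ_10 ≇ ℤ_80


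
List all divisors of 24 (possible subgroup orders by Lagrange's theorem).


Lagrange's theorem: |H| divides |G|
|G| = 24
Divisors of 24: 1, 2, 3, 4, 6, 8, 12, 24

Possible subgroup orders: {1, 2, 3, 4, 6, 8, 12, 24}


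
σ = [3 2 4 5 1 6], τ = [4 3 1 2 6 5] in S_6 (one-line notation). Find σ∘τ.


σ∘τ: apply τ first, then σ
1 →τ 4 →σ 5
2 →τ 3 →σ 4
3 →τ 1 →σ 3
4 →τ 2 →σ 2
5 →τ 6 →σ 6
6 →τ 5 →σ 1

σ∘τ = [5 4 3 2 6 1]


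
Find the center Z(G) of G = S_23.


Z(G) = {g ∈ G | gx = xg for all x ∈ G}
S_n is non-abelian for n ≥ 3; Z(S_23) is trivial

Z(S_23) = {e}


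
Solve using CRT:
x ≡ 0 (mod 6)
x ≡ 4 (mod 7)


m₁ = 6, m₂ = 7, gcd = 1, so CRT applies. M = m₁·m₂ = 42
Let M₁ = M/m₁ = 7, M₂ = M/m₂ = 6
Find y₁ ≡ M₁⁻¹ (mod m₁): 7⁻¹ ≡ 1 (mod 6)
Find y₂ ≡ M₂⁻¹ (mod m₂): 6⁻¹ ≡ 6 (mod 7)
x = a₁·M₁·y₁ + a₂·M₂·y₂ = 0·7·1 + 4·6·6 = 144
Reduce mod 42: x ≡ 18
Check: 18 mod 6 = 0 ✓, 18 mod 7 = 4 ✓

x ≡ 18 (mod 42)


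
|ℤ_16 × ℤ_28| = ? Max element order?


|ℤ_16 × ℤ_28| = 16 × 28 = 448
Max element order = lcm(16,28) = 112
Cyclic? No (gcd=4)

|ℤ_16×ℤ_28| = 448, max element order = 112


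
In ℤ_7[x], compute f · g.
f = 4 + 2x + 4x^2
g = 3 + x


Expand and collect like terms; reduce coefficients mod 7:
x^0: 4·3 = 12 ≡ 5 (mod 7)
x^1: 4·1 + 2·3 = 10 ≡ 3 (mod 7)
x^2: 2·1 + 4·3 = 14 ≡ 0 (mod 7)
x^3: 4·1 = 4 ≡ 4 (mod 7)
Result: 5 + 3x + 4x^3

f · g = 5 + 3x + 4x^3


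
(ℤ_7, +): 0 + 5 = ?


Operation: addition mod 7
0 + 5 = (a + b) mod 7 with a = 0, b = 5

0 + 5 = 5


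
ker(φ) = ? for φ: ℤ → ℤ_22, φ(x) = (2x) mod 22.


Kernel = preimage of identity
ker(φ) = {x ∈ ℤ : 2x ≡ 0 (mod 22)}. gcd(2,22) = 2, so 2x ≡ 0 (mod 22) ⟺ x ≡ 0 (mod 22/2 = 11). Hence ker(φ) = 11ℤ

ker(φ) = 11ℤ


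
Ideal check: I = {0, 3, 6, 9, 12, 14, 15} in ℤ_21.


Check ideal conditions for I = {0, 3, 6, 9, 12, 14, 15} in ℤ_21:
(1) I is an additive subgroup? No
(2) For r ∈ ℤ_21 and a ∈ I: r·a ∈ I? No  [counterexample: r=2, a=9, r·a mod 21 = 18 ∉ I]

No, I is not an ideal of ℤ_21


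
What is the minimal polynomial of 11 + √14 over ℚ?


Let α = 11 + √14. Then α - 11 = √14, so (α - 11)² = 14, giving α² - 22α + 107 = 0. Degree 2 and α ∉ ℚ, so this is the minimal polynomial.

Minimal polynomial: x² - 22x + 107


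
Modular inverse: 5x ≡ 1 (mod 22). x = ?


Use the extended Euclidean algorithm to write 1 = 5·s + 22·t; then s mod 22 is the inverse.
Euclidean algorithm:
  5 = 0·22 + 5
  22 = 4·5 + 2
  5 = 2·2 + 1
  2 = 2·1 + 0
gcd(5,22) = 1
Back-substitution gives: 5·(9) + 22·(-2) = 1
So 5⁻¹ ≡ 9 ≡ 9 (mod 22)
Check: 5 × 9 = 45 ≡ 1 (mod 22) ✓

5⁻¹ ≡ 9 (mod 22)


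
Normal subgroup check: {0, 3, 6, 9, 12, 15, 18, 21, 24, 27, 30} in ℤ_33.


H = {0, 3, 6, 9, 12, 15, 18, 21, 24, 27, 30} in ℤ_33
ℤ_33 is abelian; every subgroup of an abelian group is normal

Yes, normal subgroup


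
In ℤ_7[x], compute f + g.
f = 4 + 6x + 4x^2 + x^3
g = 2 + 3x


Add coefficients mod 7:
x^0: 4 + 2 = 6 (mod 7)
x^1: 6 + 3 = 2 (mod 7)
x^2: 4 + 0 = 4 (mod 7)
x^3: 1 + 0 = 1 (mod 7)
Result: 6 + 2x + 4x^2 + x^3

f + g = 6 + 2x + 4x^2 + x^3


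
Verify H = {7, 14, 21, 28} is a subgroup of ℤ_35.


Subgroup test for H = {7, 14, 21, 28} in (ℤ_35, +):
(1) 0 ∈ H? No
(2) Closure: for all a,b ∈ H, (a+b) mod 35 ∈ H? No  [counterexample: 7 + 28 = 0 ∉ H]
(3) Inverses: for all a ∈ H, -a mod 35 ∈ H? Yes

No, H is not a subgroup of ℤ_35


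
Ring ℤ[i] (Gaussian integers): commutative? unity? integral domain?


ℤ[i] is a commutative integral domain with unity 1 (in fact a Euclidean domain)
Commutative: Yes
Integral domain: Yes
Has unity: Yes

ℤ[i] (Gaussian integers): Commutative=Yes, Unity=Yes


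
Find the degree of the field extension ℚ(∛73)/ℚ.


∛73 has minimal polynomial x³ - 73 (irreducible over ℚ since 73 is not a perfect cube)

[ℚ(∛73)/ℚ] = 3


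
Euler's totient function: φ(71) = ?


Factor n: 71 = 71
φ(n) = n · ∏(1 - 1/p) over distinct primes p | n
φ(71) = 71 · (1 - 1/71) = 70

φ(71) = 70


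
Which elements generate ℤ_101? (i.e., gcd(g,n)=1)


g generates ℤ_n iff gcd(g,n) = 1
Prime factors of 101: 101
Generators are g ∈ {1,...,100} not divisible by any of these primes.
Generators: {1, 2, 3, 4, 5, 6, 7, 8, 9, 10, 11, 12, 13, 14, 15, 16, 17, 18, 19, 20, 21, 22, 23, 24, 25, 26, 27, 28, 29, 30, 31, 32, 33, 34, 35, 36, 37, 38, 39, 40, 41, 42, 43, 44, 45, 46, 47, 48, 49, 50, 51, 52, 53, 54, 55, 56, 57, 58, 59, 60, 61, 62, 63, 64, 65, 66, 67, 68, 69, 70, 71, 72, 73, 74, 75, 76, 77, 78, 79, 80, 81, 82, 83, 84, 85, 86, 87, 88, 89, 90, 91, 92, 93, 94, 95, 96, 97, 98, 99, 100}
Number of generators = φ(101) = 100

Generators of ℤ_101 = {1, 2, 3, 4, 5, 6, 7, 8, 9, 10, 11, 12, 13, 14, 15, 16, 17, 18, 19, 20, 21, 22, 23, 24, 25, 26, 27, 28, 29, 30, 31, 32, 33, 34, 35, 36, 37, 38, 39, 40, 41, 42, 43, 44, 45, 46, 47, 48, 49, 50, 51, 52, 53, 54, 55, 56, 57, 58, 59, 60, 61, 62, 63, 64, 65, 66, 67, 68, 69, 70, 71, 72, 73, 74, 75, 76, 77, 78, 79, 80, 81, 82, 83, 84, 85, 86, 87, 88, 89, 90, 91, 92, 93, 94, 95, 96, 97, 98, 99, 100}


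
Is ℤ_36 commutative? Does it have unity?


ℤ_36 is a commutative ring with unity 1; 36 = 2×18 is composite, so 2·18 ≡ 0 gives zero divisors (not an integral domain)
Commutative: Yes
Integral domain: No
Has unity: Yes

ℤ_36: Commutative=Yes, Unity=Yes


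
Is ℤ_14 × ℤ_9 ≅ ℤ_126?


Comparing ℤ_14 × ℤ_9 and ℤ_126:
gcd(14,9) = 1, so ℤ_14 × ℤ_9 ≅ ℤ_126 (CRT)

Yes, ℤ_14 × ℤ_9 ≅ ℤ_126


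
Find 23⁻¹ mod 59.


Use the extended Euclidean algorithm to write 1 = 23·s + 59·t; then s mod 59 is the inverse.
Euclidean algorithm:
  23 = 0·59 + 23
  59 = 2·23 + 13
  23 = 1·13 + 10
  13 = 1·10 + 3
  10 = 3·3 + 1
  3 = 3·1 + 0
gcd(23,59) = 1
Back-substitution gives: 23·(18) + 59·(-7) = 1
So 23⁻¹ ≡ 18 ≡ 18 (mod 59)
Check: 23 × 18 = 414 ≡ 1 (mod 59) ✓

23⁻¹ ≡ 18 (mod 59)


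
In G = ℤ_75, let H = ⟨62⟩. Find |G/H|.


|⟨62⟩| = n / gcd(62, 75) = 75 / 1 = 75
H is normal (ℤ_75 is abelian).
|G/H| = |G| / |H| = 75 / 75 = 1

|G/H| = 1


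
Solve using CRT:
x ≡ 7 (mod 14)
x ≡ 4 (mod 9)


m₁ = 14, m₂ = 9, gcd = 1, so CRT applies. M = m₁·m₂ = 126
Let M₁ = M/m₁ = 9, M₂ = M/m₂ = 14
Find y₁ ≡ M₁⁻¹ (mod m₁): 9⁻¹ ≡ 11 (mod 14)
Find y₂ ≡ M₂⁻¹ (mod m₂): 14⁻¹ ≡ 2 (mod 9)
x = a₁·M₁·y₁ + a₂·M₂·y₂ = 7·9·11 + 4·14·2 = 805
Reduce mod 126: x ≡ 49
Check: 49 mod 14 = 7 ✓, 49 mod 9 = 4 ✓

x ≡ 49 (mod 126)
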